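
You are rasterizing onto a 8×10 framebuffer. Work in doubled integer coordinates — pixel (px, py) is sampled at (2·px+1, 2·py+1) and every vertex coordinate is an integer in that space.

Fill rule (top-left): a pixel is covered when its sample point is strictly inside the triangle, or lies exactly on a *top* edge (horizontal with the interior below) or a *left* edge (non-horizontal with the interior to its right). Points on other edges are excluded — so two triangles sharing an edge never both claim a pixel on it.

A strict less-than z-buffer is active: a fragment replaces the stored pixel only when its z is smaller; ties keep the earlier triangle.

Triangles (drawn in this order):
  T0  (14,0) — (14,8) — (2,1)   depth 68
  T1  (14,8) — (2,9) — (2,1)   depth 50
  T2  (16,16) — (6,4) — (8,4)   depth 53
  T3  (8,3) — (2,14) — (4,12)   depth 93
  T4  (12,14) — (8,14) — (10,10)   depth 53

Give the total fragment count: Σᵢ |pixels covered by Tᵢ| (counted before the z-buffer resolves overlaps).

T0:
  2·area = 96
  edge (14, 0)→(14, 8): d=(0,8) right/bottom  bias=-1
  edge (14, 8)→(2, 1): d=(-12,-7) top-left  bias=+0
  edge (2, 1)→(14, 0): d=(12,-1) top-left  bias=+0
    (1,0)@(3, 1): e=[88,7,1] → █
    (2,0)@(5, 1): e=[72,21,3] → █
    (3,0)@(7, 1): e=[56,35,5] → █
    (4,0)@(9, 1): e=[40,49,7] → █
    (5,0)@(11, 1): e=[24,63,9] → █
    (6,0)@(13, 1): e=[8,77,11] → █
    (7,0)@(15, 1): e=[-8,91,13] → ·
    (1,1)@(3, 3): e=[88,-17,25] → ·
    (2,1)@(5, 3): e=[72,-3,27] → ·
    (3,1)@(7, 3): e=[56,11,29] → █
    (7,1)@(15, 3): e=[-8,67,37] → ·
    (3,2)@(7, 5): e=[56,-13,53] → ·
  covered (14 px):
    · █ █ █ █ █ █ ·
    · · · █ █ █ █ ·
    · · · · █ █ █ ·
    · · · · · · █ ·
    · · · · · · · ·
    · · · · · · · ·
    · · · · · · · ·
    · · · · · · · ·
    · · · · · · · ·
    · · · · · · · ·
T1:
  2·area = 96
  edge (14, 8)→(2, 9): d=(-12,1) right/bottom  bias=-1
  edge (2, 9)→(2, 1): d=(0,-8) top-left  bias=+0
  edge (2, 1)→(14, 8): d=(12,7) right/bottom  bias=-1
    (1,1)@(3, 3): e=[71,8,17] → █
    (2,1)@(5, 3): e=[69,24,3] → █
    (3,1)@(7, 3): e=[67,40,-11] → ·
    (1,2)@(3, 5): e=[47,8,41] → █
    (3,2)@(7, 5): e=[43,40,13] → █
    (4,2)@(9, 5): e=[41,56,-1] → ·
    (1,3)@(3, 7): e=[23,8,65] → █
    (4,3)@(9, 7): e=[17,56,23] → █
    (5,3)@(11, 7): e=[15,72,9] → █
    (6,3)@(13, 7): e=[13,88,-5] → ·
    (1,4)@(3, 9): e=[-1,8,89] → ·
    (2,4)@(5, 9): e=[-3,24,75] → ·
  covered (10 px):
    · · · · · · · ·
    · █ █ · · · · ·
    · █ █ █ · · · ·
    · █ █ █ █ █ · ·
    · · · · · · · ·
    · · · · · · · ·
    · · · · · · · ·
    · · · · · · · ·
    · · · · · · · ·
    · · · · · · · ·
T2:
  2·area = 24
  edge (16, 16)→(6, 4): d=(-10,-12) top-left  bias=+0
  edge (6, 4)→(8, 4): d=(2,0) top-left  bias=+0
  edge (8, 4)→(16, 16): d=(8,12) right/bottom  bias=-1
    (3,2)@(7, 5): e=[2,2,20] → █
    (4,2)@(9, 5): e=[26,2,-4] → ·
    (3,3)@(7, 7): e=[-18,6,36] → ·
    (4,3)@(9, 7): e=[6,6,12] → █
    (5,3)@(11, 7): e=[30,6,-12] → ·
    (4,4)@(9, 9): e=[-14,10,28] → ·
    (5,4)@(11, 9): e=[10,10,4] → █
    (6,4)@(13, 9): e=[34,10,-20] → ·
    (5,5)@(11, 11): e=[-10,14,20] → ·
  covered (3 px):
    · · · · · · · ·
    · · · · · · · ·
    · · · █ · · · ·
    · · · · █ · · ·
    · · · · · █ · ·
    · · · · · · · ·
    · · · · · · · ·
    · · · · · · · ·
    · · · · · · · ·
    · · · · · · · ·
T3:
  2·area = 10  (B↔C swapped to make it positive)
  edge (8, 3)→(4, 12): d=(-4,9) right/bottom  bias=-1
  edge (4, 12)→(2, 14): d=(-2,2) right/bottom  bias=-1
  edge (2, 14)→(8, 3): d=(6,-11) top-left  bias=+0
    (7,0)@(15, 1): e=[-55,0,65] → ·  [on edge]
    (6,1)@(13, 3): e=[-45,0,55] → ·  [on edge]
    (3,2)@(7, 5): e=[1,8,1] → █
    (4,2)@(9, 5): e=[-17,4,23] → ·
    (5,2)@(11, 5): e=[-35,0,45] → ·  [on edge]
    (3,3)@(7, 7): e=[-7,4,13] → ·
    (4,3)@(9, 7): e=[-25,0,35] → ·  [on edge]
    (2,4)@(5, 9): e=[3,4,3] → █
    (3,4)@(7, 9): e=[-15,0,25] → ·  [on edge]
    (2,5)@(5, 11): e=[-5,0,15] → ·  [on edge]
    (1,6)@(3, 13): e=[5,0,5] → ·  [on edge]
    (0,7)@(1, 15): e=[15,0,-5] → ·  [on edge]
  covered (2 px):
    · · · · · · · ·
    · · · · · · · ·
    · · · █ · · · ·
    · · · · · · · ·
    · · █ · · · · ·
    · · · · · · · ·
    · · · · · · · ·
    · · · · · · · ·
    · · · · · · · ·
    · · · · · · · ·
T4:
  2·area = 16
  edge (12, 14)→(8, 14): d=(-4,0) right/bottom  bias=-1
  edge (8, 14)→(10, 10): d=(2,-4) top-left  bias=+0
  edge (10, 10)→(12, 14): d=(2,4) right/bottom  bias=-1
    (4,6)@(9, 13): e=[4,2,10] → █
    (5,6)@(11, 13): e=[4,10,2] → █
    (6,6)@(13, 13): e=[4,18,-6] → ·
    (4,7)@(9, 15): e=[-4,6,14] → ·
    (5,7)@(11, 15): e=[-4,14,6] → ·
  covered (2 px):
    · · · · · · · ·
    · · · · · · · ·
    · · · · · · · ·
    · · · · · · · ·
    · · · · · · · ·
    · · · · · · · ·
    · · · · █ █ · ·
    · · · · · · · ·
    · · · · · · · ·
    · · · · · · · ·

Result: 31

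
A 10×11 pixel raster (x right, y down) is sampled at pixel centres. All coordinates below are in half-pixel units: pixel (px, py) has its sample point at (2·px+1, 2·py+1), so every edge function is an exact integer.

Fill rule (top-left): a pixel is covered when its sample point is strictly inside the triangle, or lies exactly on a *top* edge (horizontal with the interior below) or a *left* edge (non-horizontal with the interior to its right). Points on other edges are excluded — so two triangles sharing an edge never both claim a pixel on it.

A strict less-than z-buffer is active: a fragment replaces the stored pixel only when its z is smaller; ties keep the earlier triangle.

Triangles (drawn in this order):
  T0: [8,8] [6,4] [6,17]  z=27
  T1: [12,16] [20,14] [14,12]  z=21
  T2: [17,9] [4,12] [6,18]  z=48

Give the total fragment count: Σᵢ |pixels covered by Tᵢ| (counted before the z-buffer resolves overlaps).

T0:
  2·area = 26  (B↔C swapped to make it positive)
  edge (8, 8)→(6, 17): d=(-2,9) right/bottom  bias=-1
  edge (6, 17)→(6, 4): d=(0,-13) top-left  bias=+0
  edge (6, 4)→(8, 8): d=(2,4) right/bottom  bias=-1
    (3,3)@(7, 7): e=[11,13,2] → X
    (4,3)@(9, 7): e=[-7,39,-6] → .
    (3,4)@(7, 9): e=[7,13,6] → X
    (4,4)@(9, 9): e=[-11,39,-2] → .
    (3,5)@(7, 11): e=[3,13,10] → X
    (4,5)@(9, 11): e=[-15,39,2] → .
    (3,6)@(7, 13): e=[-1,13,14] → .
  covered (3 px):
    . . . . . . . . . .
    . . . . . . . . . .
    . . . . . . . . . .
    . . . X . . . . . .
    . . . X . . . . . .
    . . . X . . . . . .
    . . . . . . . . . .
    . . . . . . . . . .
    . . . . . . . . . .
    . . . . . . . . . .
    . . . . . . . . . .
T1:
  2·area = 28  (B↔C swapped to make it positive)
  edge (12, 16)→(14, 12): d=(2,-4) top-left  bias=+0
  edge (14, 12)→(20, 14): d=(6,2) right/bottom  bias=-1
  edge (20, 14)→(12, 16): d=(-8,2) right/bottom  bias=-1
    (2,4)@(5, 9): e=[-42,0,70] → .  [on edge]
    (5,5)@(11, 11): e=[-14,0,42] → .  [on edge]
    (7,6)@(15, 13): e=[6,4,18] → X
    (8,6)@(17, 13): e=[14,0,14] → .  [on edge]
    (6,7)@(13, 15): e=[2,20,6] → X
    (8,7)@(17, 15): e=[18,12,-2] → .
    (6,8)@(13, 17): e=[6,32,-10] → .
    (7,8)@(15, 17): e=[14,28,-14] → .
  covered (3 px):
    . . . . . . . . . .
    . . . . . . . . . .
    . . . . . . . . . .
    . . . . . . . . . .
    . . . . . . . . . .
    . . . . . . . . . .
    . . . . . . . X . .
    . . . . . . X X . .
    . . . . . . . . . .
    . . . . . . . . . .
    . . . . . . . . . .
T2:
  2·area = 84  (B↔C swapped to make it positive)
  edge (17, 9)→(6, 18): d=(-11,9) right/bottom  bias=-1
  edge (6, 18)→(4, 12): d=(-2,-6) top-left  bias=+0
  edge (4, 12)→(17, 9): d=(13,-3) top-left  bias=+0
    (0,1)@(1, 3): e=[210,0,-126] → .  [on edge]
    (1,4)@(3, 9): e=[126,0,-42] → .  [on edge]
    (8,4)@(17, 9): e=[0,84,0] → .  [on edge]
    (4,5)@(9, 11): e=[50,32,2] → X
    (5,5)@(11, 11): e=[32,44,8] → X
    (6,5)@(13, 11): e=[14,56,14] → X
    (7,5)@(15, 11): e=[-4,68,20] → .
    (2,6)@(5, 13): e=[64,4,16] → X
    (3,6)@(7, 13): e=[46,16,22] → X
    (6,6)@(13, 13): e=[-8,52,40] → .
    (2,7)@(5, 15): e=[42,0,42] → X  [on edge]
    (5,7)@(11, 15): e=[-12,36,60] → .
    (3,10)@(7, 21): e=[-42,0,126] → .  [on edge]
  covered (11 px):
    . . . . . . . . . .
    . . . . . . . . . .
    . . . . . . . . . .
    . . . . . . . . . .
    . . . . . . . . . .
    . . . . X X X . . .
    . . X X X X . . . .
    . . X X X . . . . .
    . . . X . . . . . .
    . . . . . . . . . .
    . . . . . . . . . .

Result: 17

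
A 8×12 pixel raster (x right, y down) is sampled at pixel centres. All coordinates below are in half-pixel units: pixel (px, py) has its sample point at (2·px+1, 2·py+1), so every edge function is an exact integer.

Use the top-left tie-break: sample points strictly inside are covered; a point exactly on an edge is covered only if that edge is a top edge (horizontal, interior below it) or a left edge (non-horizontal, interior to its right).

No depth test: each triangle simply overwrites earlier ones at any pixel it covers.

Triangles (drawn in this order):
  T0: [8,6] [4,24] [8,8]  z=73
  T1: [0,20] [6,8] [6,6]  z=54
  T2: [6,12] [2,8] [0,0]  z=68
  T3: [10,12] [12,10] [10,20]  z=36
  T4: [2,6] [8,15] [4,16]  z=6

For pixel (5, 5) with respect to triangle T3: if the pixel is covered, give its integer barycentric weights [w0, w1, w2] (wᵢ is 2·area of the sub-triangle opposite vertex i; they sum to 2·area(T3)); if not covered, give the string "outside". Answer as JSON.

T0:
  2·area = 8  (B↔C swapped to make it positive)
  edge (8, 6)→(8, 8): d=(0,2) right/bottom  bias=-1
  edge (8, 8)→(4, 24): d=(-4,16) right/bottom  bias=-1
  edge (4, 24)→(8, 6): d=(4,-18) top-left  bias=+0
    (3,5)@(7, 11): e=[2,4,2] → #
    (4,5)@(9, 11): e=[-2,-28,38] → ·
    (3,6)@(7, 13): e=[2,-4,10] → ·
  covered (1 px):
    · · · · · · · ·
    · · · · · · · ·
    · · · · · · · ·
    · · · · · · · ·
    · · · · · · · ·
    · · · # · · · ·
    · · · · · · · ·
    · · · · · · · ·
    · · · · · · · ·
    · · · · · · · ·
    · · · · · · · ·
    · · · · · · · ·
T1:
  2·area = 12  (B↔C swapped to make it positive)
  edge (0, 20)→(6, 6): d=(6,-14) top-left  bias=+0
  edge (6, 6)→(6, 8): d=(0,2) right/bottom  bias=-1
  edge (6, 8)→(0, 20): d=(-6,12) right/bottom  bias=-1
    (2,4)@(5, 9): e=[4,2,6] → #
    (3,4)@(7, 9): e=[32,-2,-18] → ·
    (2,5)@(5, 11): e=[16,2,-6] → ·
    (1,6)@(3, 13): e=[0,6,6] → #  [on edge]
    (2,6)@(5, 13): e=[28,2,-18] → ·
    (1,7)@(3, 15): e=[12,6,-6] → ·
  covered (2 px):
    · · · · · · · ·
    · · · · · · · ·
    · · · · · · · ·
    · · · · · · · ·
    · · # · · · · ·
    · · · · · · · ·
    · # · · · · · ·
    · · · · · · · ·
    · · · · · · · ·
    · · · · · · · ·
    · · · · · · · ·
    · · · · · · · ·
T2:
  2·area = 24
  edge (6, 12)→(2, 8): d=(-4,-4) top-left  bias=+0
  edge (2, 8)→(0, 0): d=(-2,-8) top-left  bias=+0
  edge (0, 0)→(6, 12): d=(6,12) right/bottom  bias=-1
    (0,1)@(1, 3): e=[16,2,6] → #
    (1,1)@(3, 3): e=[24,18,-18] → ·
    (0,2)@(1, 5): e=[8,-2,18] → ·
    (0,3)@(1, 7): e=[0,-6,30] → ·  [on edge]
    (1,3)@(3, 7): e=[8,10,6] → #
    (2,3)@(5, 7): e=[16,26,-18] → ·
    (1,4)@(3, 9): e=[0,6,18] → #  [on edge]
    (2,4)@(5, 9): e=[8,22,-6] → ·
    (1,5)@(3, 11): e=[-8,2,30] → ·
    (2,5)@(5, 11): e=[0,18,6] → #  [on edge]
    (3,5)@(7, 11): e=[8,34,-18] → ·
    (2,6)@(5, 13): e=[-8,14,18] → ·
    (3,6)@(7, 13): e=[0,30,-6] → ·  [on edge]
    (4,7)@(9, 15): e=[0,42,-18] → ·  [on edge]
    (5,8)@(11, 17): e=[0,54,-30] → ·  [on edge]
    (6,9)@(13, 19): e=[0,66,-42] → ·  [on edge]
    (7,10)@(15, 21): e=[0,78,-54] → ·  [on edge]
  covered (4 px):
    · · · · · · · ·
    # · · · · · · ·
    · · · · · · · ·
    · # · · · · · ·
    · # · · · · · ·
    · · # · · · · ·
    · · · · · · · ·
    · · · · · · · ·
    · · · · · · · ·
    · · · · · · · ·
    · · · · · · · ·
    · · · · · · · ·
T3:
  2·area = 16
  edge (10, 12)→(12, 10): d=(2,-2) top-left  bias=+0
  edge (12, 10)→(10, 20): d=(-2,10) right/bottom  bias=-1
  edge (10, 20)→(10, 12): d=(0,-8) top-left  bias=+0
    (6,2)@(13, 5): e=[-8,0,24] → ·  [on edge]
    (7,3)@(15, 7): e=[0,-24,40] → ·  [on edge]
    (6,4)@(13, 9): e=[0,-8,24] → ·  [on edge]
    (5,5)@(11, 11): e=[0,8,8] → #  [on edge]
    (6,5)@(13, 11): e=[4,-12,24] → ·
    (4,6)@(9, 13): e=[0,24,-8] → ·  [on edge]
    (5,6)@(11, 13): e=[4,4,8] → #
    (6,6)@(13, 13): e=[8,-16,24] → ·
    (3,7)@(7, 15): e=[0,40,-24] → ·  [on edge]
    (5,7)@(11, 15): e=[8,0,8] → ·  [on edge]
    (2,8)@(5, 17): e=[0,56,-40] → ·  [on edge]
    (1,9)@(3, 19): e=[0,72,-56] → ·  [on edge]
    (0,10)@(1, 21): e=[0,88,-72] → ·  [on edge]
  covered (2 px):
    · · · · · · · ·
    · · · · · · · ·
    · · · · · · · ·
    · · · · · · · ·
    · · · · · · · ·
    · · · · · # · ·
    · · · · · # · ·
    · · · · · · · ·
    · · · · · · · ·
    · · · · · · · ·
    · · · · · · · ·
    · · · · · · · ·
T4:
  2·area = 42
  edge (2, 6)→(8, 15): d=(6,9) right/bottom  bias=-1
  edge (8, 15)→(4, 16): d=(-4,1) right/bottom  bias=-1
  edge (4, 16)→(2, 6): d=(-2,-10) top-left  bias=+0
    (0,0)@(1, 1): e=[-21,63,0] → ·  [on edge]
    (1,4)@(3, 9): e=[9,29,4] → #
    (2,4)@(5, 9): e=[-9,27,24] → ·
    (1,5)@(3, 11): e=[21,21,0] → #  [on edge]
    (2,5)@(5, 11): e=[3,19,20] → #
    (3,5)@(7, 11): e=[-15,17,40] → ·
    (1,6)@(3, 13): e=[33,13,-4] → ·
    (2,6)@(5, 13): e=[15,11,16] → #
    (3,6)@(7, 13): e=[-3,9,36] → ·
    (2,7)@(5, 15): e=[27,3,12] → #
    (3,7)@(7, 15): e=[9,1,32] → #
    (4,7)@(9, 15): e=[-9,-1,52] → ·
    (2,10)@(5, 21): e=[63,-21,0] → ·  [on edge]
  covered (6 px):
    · · · · · · · ·
    · · · · · · · ·
    · · · · · · · ·
    · · · · · · · ·
    · # · · · · · ·
    · # # · · · · ·
    · · # · · · · ·
    · · # # · · · ·
    · · · · · · · ·
    · · · · · · · ·
    · · · · · · · ·
    · · · · · · · ·

Answer: [8,8,0]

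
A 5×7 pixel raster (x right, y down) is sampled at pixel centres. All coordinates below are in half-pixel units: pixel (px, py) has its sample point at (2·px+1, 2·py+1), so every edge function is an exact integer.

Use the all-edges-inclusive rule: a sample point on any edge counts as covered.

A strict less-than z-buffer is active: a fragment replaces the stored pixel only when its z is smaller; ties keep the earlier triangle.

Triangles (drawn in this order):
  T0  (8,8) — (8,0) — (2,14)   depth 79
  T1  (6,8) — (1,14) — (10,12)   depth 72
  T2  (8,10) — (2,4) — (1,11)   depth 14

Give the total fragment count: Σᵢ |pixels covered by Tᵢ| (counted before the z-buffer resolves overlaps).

T0:
  2·area = 48  (B↔C swapped to make it positive)
  edge (8, 8)→(2, 14): d=(-6,6) inclusive
  edge (2, 14)→(8, 0): d=(6,-14) inclusive
  edge (8, 0)→(8, 8): d=(0,8) inclusive
    (3,1)@(7, 3): e=[36,4,8] → █
    (4,1)@(9, 3): e=[24,32,-8] → ·
    (3,2)@(7, 5): e=[24,16,8] → █
    (4,2)@(9, 5): e=[12,44,-8] → ·
    (2,3)@(5, 7): e=[24,0,24] → █  [on edge]
    (4,3)@(9, 7): e=[0,56,-8] → ·  [on edge]
    (2,4)@(5, 9): e=[12,12,24] → █
    (3,4)@(7, 9): e=[0,40,8] → █  [on edge]
    (4,4)@(9, 9): e=[-12,68,-8] → ·
    (2,5)@(5, 11): e=[0,24,24] → █  [on edge]
    (3,5)@(7, 11): e=[-12,52,8] → ·
    (1,6)@(3, 13): e=[0,8,40] → █  [on edge]
  covered (8 px):
    · · · · ·
    · · · █ ·
    · · · █ ·
    · · █ █ ·
    · · █ █ ·
    · · █ · ·
    · █ · · ·
T1:
  2·area = 44  (B↔C swapped to make it positive)
  edge (6, 8)→(10, 12): d=(4,4) inclusive
  edge (10, 12)→(1, 14): d=(-9,2) inclusive
  edge (1, 14)→(6, 8): d=(5,-6) inclusive
    (0,1)@(1, 3): e=[0,99,-55] → ·  [on edge]
    (1,2)@(3, 5): e=[0,77,-33] → ·  [on edge]
    (2,3)@(5, 7): e=[0,55,-11] → ·  [on edge]
    (3,4)@(7, 9): e=[0,33,11] → █  [on edge]
    (4,4)@(9, 9): e=[-8,29,23] → ·
    (2,5)@(5, 11): e=[16,19,9] → █
    (4,5)@(9, 11): e=[0,11,33] → █  [on edge]
    (1,6)@(3, 13): e=[32,5,7] → █
    (3,6)@(7, 13): e=[16,-3,31] → ·
    (4,6)@(9, 13): e=[8,-7,43] → ·
  covered (6 px):
    · · · · ·
    · · · · ·
    · · · · ·
    · · · · ·
    · · · █ ·
    · · █ █ █
    · █ █ · ·
T2:
  2·area = 48  (B↔C swapped to make it positive)
  edge (8, 10)→(1, 11): d=(-7,1) inclusive
  edge (1, 11)→(2, 4): d=(1,-7) inclusive
  edge (2, 4)→(8, 10): d=(6,6) inclusive
    (0,1)@(1, 3): e=[56,-8,0] → ·  [on edge]
    (1,2)@(3, 5): e=[40,8,0] → █  [on edge]
    (2,2)@(5, 5): e=[38,22,-12] → ·
    (1,3)@(3, 7): e=[26,10,12] → █
    (2,3)@(5, 7): e=[24,24,0] → █  [on edge]
    (3,3)@(7, 7): e=[22,38,-12] → ·
    (1,4)@(3, 9): e=[12,12,24] → █
    (3,4)@(7, 9): e=[8,40,0] → █  [on edge]
    (4,4)@(9, 9): e=[6,54,-12] → ·
    (0,5)@(1, 11): e=[0,0,48] → █  [on edge]
    (1,5)@(3, 11): e=[-2,14,36] → ·
    (2,5)@(5, 11): e=[-4,28,24] → ·
    (4,5)@(9, 11): e=[-8,56,0] → ·  [on edge]
  covered (7 px):
    · · · · ·
    · · · · ·
    · █ · · ·
    · █ █ · ·
    · █ █ █ ·
    █ · · · ·
    · · · · ·

Answer: 21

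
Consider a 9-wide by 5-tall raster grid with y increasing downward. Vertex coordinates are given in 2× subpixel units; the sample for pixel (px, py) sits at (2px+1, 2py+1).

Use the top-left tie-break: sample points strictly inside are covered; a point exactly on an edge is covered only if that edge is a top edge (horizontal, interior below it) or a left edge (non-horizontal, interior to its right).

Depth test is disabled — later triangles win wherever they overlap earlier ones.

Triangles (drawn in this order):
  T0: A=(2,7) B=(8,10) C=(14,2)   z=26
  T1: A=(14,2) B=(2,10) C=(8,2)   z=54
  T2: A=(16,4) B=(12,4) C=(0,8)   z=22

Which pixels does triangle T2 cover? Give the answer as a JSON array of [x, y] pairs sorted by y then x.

T0:
  2·area = 66  (B↔C swapped to make it positive)
  edge (2, 7)→(14, 2): d=(12,-5) top-left  bias=+0
  edge (14, 2)→(8, 10): d=(-6,8) right/bottom  bias=-1
  edge (8, 10)→(2, 7): d=(-6,-3) top-left  bias=+0
    (6,1)@(13, 3): e=[7,2,57] → #
    (7,1)@(15, 3): e=[17,-14,63] → ·
    (3,2)@(7, 5): e=[1,38,27] → #
    (4,2)@(9, 5): e=[11,22,33] → #
    (5,2)@(11, 5): e=[21,6,39] → #
    (6,2)@(13, 5): e=[31,-10,45] → ·
    (1,3)@(3, 7): e=[5,58,3] → #
    (2,3)@(5, 7): e=[15,42,9] → #
    (5,3)@(11, 7): e=[45,-6,27] → ·
    (1,4)@(3, 9): e=[29,46,-9] → ·
    (2,4)@(5, 9): e=[39,30,-3] → ·
    (3,4)@(7, 9): e=[49,14,3] → #
  covered (9 px):
    · · · · · · · · ·
    · · · · · · # · ·
    · · · # # # · · ·
    · # # # # · · · ·
    · · · # · · · · ·
T1:
  2·area = 48
  edge (14, 2)→(2, 10): d=(-12,8) right/bottom  bias=-1
  edge (2, 10)→(8, 2): d=(6,-8) top-left  bias=+0
  edge (8, 2)→(14, 2): d=(6,0) top-left  bias=+0
    (4,1)@(9, 3): e=[28,14,6] → #
    (5,1)@(11, 3): e=[12,30,6] → #
    (6,1)@(13, 3): e=[-4,46,6] → ·
    (3,2)@(7, 5): e=[20,10,18] → #
    (5,2)@(11, 5): e=[-12,42,18] → ·
    (2,3)@(5, 7): e=[12,6,30] → #
    (3,3)@(7, 7): e=[-4,22,30] → ·
    (4,3)@(9, 7): e=[-20,38,30] → ·
    (1,4)@(3, 9): e=[4,2,42] → #
    (2,4)@(5, 9): e=[-12,18,42] → ·
  covered (6 px):
    · · · · · · · · ·
    · · · · # # · · ·
    · · · # # · · · ·
    · · # · · · · · ·
    · # · · · · · · ·
T2:
  2·area = 16  (B↔C swapped to make it positive)
  edge (16, 4)→(0, 8): d=(-16,4) right/bottom  bias=-1
  edge (0, 8)→(12, 4): d=(12,-4) top-left  bias=+0
  edge (12, 4)→(16, 4): d=(4,0) top-left  bias=+0
    (7,1)@(15, 3): e=[20,0,-4] → ·  [on edge]
    (4,2)@(9, 5): e=[12,0,4] → #  [on edge]
    (5,2)@(11, 5): e=[4,8,4] → #
    (6,2)@(13, 5): e=[-4,16,4] → ·
    (1,3)@(3, 7): e=[4,0,12] → #  [on edge]
    (2,3)@(5, 7): e=[-4,8,12] → ·
    (4,3)@(9, 7): e=[-20,24,12] → ·
    (5,3)@(11, 7): e=[-28,32,12] → ·
    (1,4)@(3, 9): e=[-28,24,20] → ·
  covered (3 px):
    · · · · · · · · ·
    · · · · · · · · ·
    · · · · # # · · ·
    · # · · · · · · ·
    · · · · · · · · ·

Answer: [[4,2],[5,2],[1,3]]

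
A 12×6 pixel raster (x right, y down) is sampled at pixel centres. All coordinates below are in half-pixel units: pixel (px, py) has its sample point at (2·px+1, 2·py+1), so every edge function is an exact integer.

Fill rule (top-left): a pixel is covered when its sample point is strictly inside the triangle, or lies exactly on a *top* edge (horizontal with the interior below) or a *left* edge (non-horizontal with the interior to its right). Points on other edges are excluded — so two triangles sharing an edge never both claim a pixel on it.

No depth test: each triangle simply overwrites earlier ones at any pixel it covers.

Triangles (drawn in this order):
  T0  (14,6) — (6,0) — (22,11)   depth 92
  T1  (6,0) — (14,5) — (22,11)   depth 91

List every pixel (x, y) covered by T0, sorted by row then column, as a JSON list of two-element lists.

T0:
  2·area = 8
  edge (14, 6)→(6, 0): d=(-8,-6) top-left  bias=+0
  edge (6, 0)→(22, 11): d=(16,11) right/bottom  bias=-1
  edge (22, 11)→(14, 6): d=(-8,-5) top-left  bias=+0
    (6,2)@(13, 5): e=[2,3,3] → #
    (7,2)@(15, 5): e=[14,-19,13] → ·
    (6,3)@(13, 7): e=[-14,35,-13] → ·
    (9,4)@(19, 9): e=[6,1,1] → #
    (10,4)@(21, 9): e=[18,-21,11] → ·
    (9,5)@(19, 11): e=[-10,33,-15] → ·
  covered (2 px):
    · · · · · · · · · · · ·
    · · · · · · · · · · · ·
    · · · · · · # · · · · ·
    · · · · · · · · · · · ·
    · · · · · · · · · # · ·
    · · · · · · · · · · · ·
T1:
  2·area = 8
  edge (6, 0)→(14, 5): d=(8,5) right/bottom  bias=-1
  edge (14, 5)→(22, 11): d=(8,6) right/bottom  bias=-1
  edge (22, 11)→(6, 0): d=(-16,-11) top-left  bias=+0
  covered (0 px):
    · · · · · · · · · · · ·
    · · · · · · · · · · · ·
    · · · · · · · · · · · ·
    · · · · · · · · · · · ·
    · · · · · · · · · · · ·
    · · · · · · · · · · · ·

Final: [[6,2],[9,4]]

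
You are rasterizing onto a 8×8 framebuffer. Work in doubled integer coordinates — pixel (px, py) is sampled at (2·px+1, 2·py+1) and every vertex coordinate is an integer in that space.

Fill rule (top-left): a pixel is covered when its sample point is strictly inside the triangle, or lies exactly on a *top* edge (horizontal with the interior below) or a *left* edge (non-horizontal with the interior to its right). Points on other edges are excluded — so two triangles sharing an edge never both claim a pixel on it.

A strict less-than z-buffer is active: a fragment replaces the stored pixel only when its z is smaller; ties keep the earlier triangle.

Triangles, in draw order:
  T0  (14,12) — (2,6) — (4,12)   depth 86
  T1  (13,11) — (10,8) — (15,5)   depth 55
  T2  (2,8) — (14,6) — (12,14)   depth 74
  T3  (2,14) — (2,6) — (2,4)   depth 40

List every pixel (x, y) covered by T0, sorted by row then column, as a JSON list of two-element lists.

T0:
  2·area = 60  (B↔C swapped to make it positive)
  edge (14, 12)→(4, 12): d=(-10,0) right/bottom  bias=-1
  edge (4, 12)→(2, 6): d=(-2,-6) top-left  bias=+0
  edge (2, 6)→(14, 12): d=(12,6) right/bottom  bias=-1
    (0,1)@(1, 3): e=[90,0,-30] → ·  [on edge]
    (1,3)@(3, 7): e=[50,4,6] → █
    (2,3)@(5, 7): e=[50,16,-6] → ·
    (1,4)@(3, 9): e=[30,0,30] → █  [on edge]
    (2,4)@(5, 9): e=[30,12,18] → █
    (3,4)@(7, 9): e=[30,24,6] → █
    (4,4)@(9, 9): e=[30,36,-6] → ·
    (1,5)@(3, 11): e=[10,-4,54] → ·
    (2,5)@(5, 11): e=[10,8,42] → █
    (4,5)@(9, 11): e=[10,32,18] → █
    (5,5)@(11, 11): e=[10,44,6] → █
    (6,5)@(13, 11): e=[10,56,-6] → ·
    (2,7)@(5, 15): e=[-30,0,90] → ·  [on edge]
  covered (8 px):
    · · · · · · · ·
    · · · · · · · ·
    · · · · · · · ·
    · █ · · · · · ·
    · █ █ █ · · · ·
    · · █ █ █ █ · ·
    · · · · · · · ·
    · · · · · · · ·
T1:
  2·area = 24
  edge (13, 11)→(10, 8): d=(-3,-3) top-left  bias=+0
  edge (10, 8)→(15, 5): d=(5,-3) top-left  bias=+0
  edge (15, 5)→(13, 11): d=(-2,6) right/bottom  bias=-1
    (1,0)@(3, 1): e=[0,-56,80] → ·  [on edge]
    (2,1)@(5, 3): e=[0,-40,64] → ·  [on edge]
    (3,2)@(7, 5): e=[0,-24,48] → ·  [on edge]
    (7,2)@(15, 5): e=[24,0,0] → ·  [on edge]
    (4,3)@(9, 7): e=[0,-8,32] → ·  [on edge]
    (6,3)@(13, 7): e=[12,4,8] → █
    (7,3)@(15, 7): e=[18,10,-4] → ·
    (5,4)@(11, 9): e=[0,8,16] → █  [on edge]
    (7,4)@(15, 9): e=[12,20,-8] → ·
    (2,5)@(5, 11): e=[-24,0,48] → ·  [on edge]
    (5,5)@(11, 11): e=[-6,18,12] → ·
    (6,5)@(13, 11): e=[0,24,0] → ·  [on edge]
    (7,6)@(15, 13): e=[0,40,-16] → ·  [on edge]
  covered (3 px):
    · · · · · · · ·
    · · · · · · · ·
    · · · · · · · ·
    · · · · · · █ ·
    · · · · · █ █ ·
    · · · · · · · ·
    · · · · · · · ·
    · · · · · · · ·
T2:
  2·area = 92
  edge (2, 8)→(14, 6): d=(12,-2) top-left  bias=+0
  edge (14, 6)→(12, 14): d=(-2,8) right/bottom  bias=-1
  edge (12, 14)→(2, 8): d=(-10,-6) top-left  bias=+0
    (4,3)@(9, 7): e=[2,38,52] → █
    (5,3)@(11, 7): e=[6,22,64] → █
    (6,3)@(13, 7): e=[10,6,76] → █
    (7,3)@(15, 7): e=[14,-10,88] → ·
    (2,4)@(5, 9): e=[18,66,8] → █
    (3,4)@(7, 9): e=[22,50,20] → █
    (7,4)@(15, 9): e=[38,-14,68] → ·
    (2,5)@(5, 11): e=[42,62,-12] → ·
    (3,5)@(7, 11): e=[46,46,0] → █  [on edge]
    (6,5)@(13, 11): e=[58,-2,36] → ·
    (3,6)@(7, 13): e=[70,42,-20] → ·
    (4,6)@(9, 13): e=[74,26,-8] → ·
  covered (12 px):
    · · · · · · · ·
    · · · · · · · ·
    · · · · · · · ·
    · · · · █ █ █ ·
    · · █ █ █ █ █ ·
    · · · █ █ █ · ·
    · · · · · █ · ·
    · · · · · · · ·
T3:
  degenerate (2·area = 0) — covers nothing

Answer: [[1,3],[1,4],[2,4],[3,4],[2,5],[3,5],[4,5],[5,5]]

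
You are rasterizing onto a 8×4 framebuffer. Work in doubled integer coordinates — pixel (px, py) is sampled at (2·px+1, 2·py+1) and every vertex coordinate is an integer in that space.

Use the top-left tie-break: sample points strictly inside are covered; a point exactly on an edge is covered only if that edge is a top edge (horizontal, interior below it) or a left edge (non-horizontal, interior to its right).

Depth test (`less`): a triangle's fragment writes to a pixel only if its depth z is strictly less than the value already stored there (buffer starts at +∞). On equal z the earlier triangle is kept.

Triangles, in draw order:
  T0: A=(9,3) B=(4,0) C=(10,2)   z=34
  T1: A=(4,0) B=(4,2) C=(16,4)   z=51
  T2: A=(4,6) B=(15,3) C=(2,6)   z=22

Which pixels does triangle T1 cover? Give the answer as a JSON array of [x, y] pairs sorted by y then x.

T0:
  2·area = 8
  edge (9, 3)→(4, 0): d=(-5,-3) top-left  bias=+0
  edge (4, 0)→(10, 2): d=(6,2) right/bottom  bias=-1
  edge (10, 2)→(9, 3): d=(-1,1) right/bottom  bias=-1
    (3,0)@(7, 1): e=[4,0,4] → ·  [on edge]
    (5,0)@(11, 1): e=[16,-8,0] → ·  [on edge]
    (4,1)@(9, 3): e=[0,8,0] → ·  [on edge]
    (6,1)@(13, 3): e=[12,0,-4] → ·  [on edge]
    (3,2)@(7, 5): e=[-16,24,0] → ·  [on edge]
    (2,3)@(5, 7): e=[-32,40,0] → ·  [on edge]
  covered (0 px):
    · · · · · · · ·
    · · · · · · · ·
    · · · · · · · ·
    · · · · · · · ·
T1:
  2·area = 24  (B↔C swapped to make it positive)
  edge (4, 0)→(16, 4): d=(12,4) right/bottom  bias=-1
  edge (16, 4)→(4, 2): d=(-12,-2) top-left  bias=+0
  edge (4, 2)→(4, 0): d=(0,-2) top-left  bias=+0
    (2,0)@(5, 1): e=[8,14,2] → #
    (3,0)@(7, 1): e=[0,18,6] → ·  [on edge]
    (2,1)@(5, 3): e=[32,-10,2] → ·
    (5,1)@(11, 3): e=[8,2,14] → #
    (6,1)@(13, 3): e=[0,6,18] → ·  [on edge]
    (5,2)@(11, 5): e=[32,-22,14] → ·
  covered (2 px):
    · · # · · · · ·
    · · · · · # · ·
    · · · · · · · ·
    · · · · · · · ·
T2:
  2·area = 6  (B↔C swapped to make it positive)
  edge (4, 6)→(2, 6): d=(-2,0) right/bottom  bias=-1
  edge (2, 6)→(15, 3): d=(13,-3) top-left  bias=+0
  edge (15, 3)→(4, 6): d=(-11,3) right/bottom  bias=-1
    (7,1)@(15, 3): e=[6,0,0] → ·  [on edge]
    (3,2)@(7, 5): e=[2,2,2] → #
    (4,2)@(9, 5): e=[2,8,-4] → ·
    (3,3)@(7, 7): e=[-2,28,-20] → ·
  covered (1 px):
    · · · · · · · ·
    · · · · · · · ·
    · · · # · · · ·
    · · · · · · · ·

Answer: [[2,0],[5,1]]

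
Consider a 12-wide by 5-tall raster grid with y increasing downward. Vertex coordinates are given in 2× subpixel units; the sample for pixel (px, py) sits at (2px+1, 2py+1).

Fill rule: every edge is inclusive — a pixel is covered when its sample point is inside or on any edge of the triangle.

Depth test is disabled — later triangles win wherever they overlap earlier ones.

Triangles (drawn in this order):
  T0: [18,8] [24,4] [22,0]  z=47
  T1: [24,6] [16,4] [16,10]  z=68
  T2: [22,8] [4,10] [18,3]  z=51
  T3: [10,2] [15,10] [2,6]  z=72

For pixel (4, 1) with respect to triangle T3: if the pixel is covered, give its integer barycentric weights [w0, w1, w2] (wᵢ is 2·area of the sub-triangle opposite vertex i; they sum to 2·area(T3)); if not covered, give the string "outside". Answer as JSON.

T0:
  2·area = 32  (B↔C swapped to make it positive)
  edge (18, 8)→(22, 0): d=(4,-8) inclusive
  edge (22, 0)→(24, 4): d=(2,4) inclusive
  edge (24, 4)→(18, 8): d=(-6,4) inclusive
    (10,1)@(21, 3): e=[4,10,18] → █
    (11,1)@(23, 3): e=[20,2,10] → █
    (10,2)@(21, 5): e=[12,14,6] → █
    (11,2)@(23, 5): e=[28,6,-2] → ·
    (9,3)@(19, 7): e=[4,26,2] → █
    (10,3)@(21, 7): e=[20,18,-6] → ·
    (9,4)@(19, 9): e=[12,30,-10] → ·
  covered (4 px):
    · · · · · · · · · · · ·
    · · · · · · · · · · █ █
    · · · · · · · · · · █ ·
    · · · · · · · · · █ · ·
    · · · · · · · · · · · ·
T1:
  2·area = 48  (B↔C swapped to make it positive)
  edge (24, 6)→(16, 10): d=(-8,4) inclusive
  edge (16, 10)→(16, 4): d=(0,-6) inclusive
  edge (16, 4)→(24, 6): d=(8,2) inclusive
    (8,2)@(17, 5): e=[36,6,6] → █
    (9,2)@(19, 5): e=[28,18,2] → █
    (10,2)@(21, 5): e=[20,30,-2] → ·
    (8,3)@(17, 7): e=[20,6,22] → █
    (10,3)@(21, 7): e=[4,30,14] → █
    (11,3)@(23, 7): e=[-4,42,10] → ·
    (8,4)@(17, 9): e=[4,6,38] → █
    (9,4)@(19, 9): e=[-4,18,34] → ·
    (10,4)@(21, 9): e=[-12,30,30] → ·
  covered (6 px):
    · · · · · · · · · · · ·
    · · · · · · · · · · · ·
    · · · · · · · · █ █ · ·
    · · · · · · · · █ █ █ ·
    · · · · · · · · █ · · ·
T2:
  2·area = 98
  edge (22, 8)→(4, 10): d=(-18,2) inclusive
  edge (4, 10)→(18, 3): d=(14,-7) inclusive
  edge (18, 3)→(22, 8): d=(4,5) inclusive
    (7,2)@(15, 5): e=[68,7,23] → █
    (8,2)@(17, 5): e=[64,21,13] → █
    (9,2)@(19, 5): e=[60,35,3] → █
    (10,2)@(21, 5): e=[56,49,-7] → ·
    (5,3)@(11, 7): e=[40,7,51] → █
    (6,3)@(13, 7): e=[36,21,41] → █
    (10,3)@(21, 7): e=[20,77,1] → █
    (11,3)@(23, 7): e=[16,91,-9] → ·
    (3,4)@(7, 9): e=[12,7,79] → █
    (4,4)@(9, 9): e=[8,21,69] → █
    (6,4)@(13, 9): e=[0,49,49] → █  [on edge]
    (7,4)@(15, 9): e=[-4,63,39] → ·
  covered (13 px):
    · · · · · · · · · · · ·
    · · · · · · · · · · · ·
    · · · · · · · █ █ █ · ·
    · · · · · █ █ █ █ █ █ ·
    · · · █ █ █ █ · · · · ·
T3:
  2·area = 84
  edge (10, 2)→(15, 10): d=(5,8) inclusive
  edge (15, 10)→(2, 6): d=(-13,-4) inclusive
  edge (2, 6)→(10, 2): d=(8,-4) inclusive
    (4,1)@(9, 3): e=[13,67,4] → █
    (5,1)@(11, 3): e=[-3,75,12] → ·
    (2,2)@(5, 5): e=[55,25,4] → █
    (3,2)@(7, 5): e=[39,33,12] → █
    (5,2)@(11, 5): e=[7,49,28] → █
    (6,2)@(13, 5): e=[-9,57,36] → ·
    (2,3)@(5, 7): e=[65,-1,20] → ·
    (3,3)@(7, 7): e=[49,7,28] → █
    (6,3)@(13, 7): e=[1,31,52] → █
    (7,3)@(15, 7): e=[-15,39,60] → ·
    (3,4)@(7, 9): e=[59,-19,44] → ·
    (4,4)@(9, 9): e=[43,-11,52] → ·
  covered (10 px):
    · · · · · · · · · · · ·
    · · · · █ · · · · · · ·
    · · █ █ █ █ · · · · · ·
    · · · █ █ █ █ · · · · ·
    · · · · · · █ · · · · ·

Final: [67,4,13]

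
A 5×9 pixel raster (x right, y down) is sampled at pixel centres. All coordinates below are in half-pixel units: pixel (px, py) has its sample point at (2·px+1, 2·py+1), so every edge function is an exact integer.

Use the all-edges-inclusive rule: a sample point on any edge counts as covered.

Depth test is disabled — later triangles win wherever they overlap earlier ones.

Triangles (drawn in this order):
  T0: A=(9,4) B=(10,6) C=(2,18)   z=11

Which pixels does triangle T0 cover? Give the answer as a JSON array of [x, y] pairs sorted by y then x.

T0:
  2·area = 28
  edge (9, 4)→(10, 6): d=(1,2) inclusive
  edge (10, 6)→(2, 18): d=(-8,12) inclusive
  edge (2, 18)→(9, 4): d=(7,-14) inclusive
    (4,2)@(9, 5): e=[1,20,7] → █
    (4,3)@(9, 7): e=[3,4,21] → █
    (3,4)@(7, 9): e=[9,12,7] → █
    (4,4)@(9, 9): e=[5,-12,35] → ·
    (3,5)@(7, 11): e=[11,-4,21] → ·
    (2,6)@(5, 13): e=[17,4,7] → █
    (3,6)@(7, 13): e=[13,-20,35] → ·
    (2,7)@(5, 15): e=[19,-12,21] → ·
  covered (4 px):
    · · · · ·
    · · · · ·
    · · · · █
    · · · · █
    · · · █ ·
    · · · · ·
    · · █ · ·
    · · · · ·
    · · · · ·

Final: [[4,2],[4,3],[3,4],[2,6]]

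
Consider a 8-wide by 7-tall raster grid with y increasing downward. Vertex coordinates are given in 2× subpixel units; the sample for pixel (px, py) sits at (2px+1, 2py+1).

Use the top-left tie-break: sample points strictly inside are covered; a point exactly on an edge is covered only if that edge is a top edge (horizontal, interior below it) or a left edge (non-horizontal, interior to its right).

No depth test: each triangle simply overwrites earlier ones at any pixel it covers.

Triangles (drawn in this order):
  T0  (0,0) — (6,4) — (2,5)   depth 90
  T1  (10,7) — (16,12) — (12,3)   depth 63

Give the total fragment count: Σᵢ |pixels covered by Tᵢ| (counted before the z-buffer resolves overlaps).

T0:
  2·area = 22
  edge (0, 0)→(6, 4): d=(6,4) right/bottom  bias=-1
  edge (6, 4)→(2, 5): d=(-4,1) right/bottom  bias=-1
  edge (2, 5)→(0, 0): d=(-2,-5) top-left  bias=+0
    (0,0)@(1, 1): e=[2,17,3] → X
    (1,0)@(3, 1): e=[-6,15,13] → .
    (0,1)@(1, 3): e=[14,9,-1] → .
    (1,1)@(3, 3): e=[6,7,9] → X
    (2,1)@(5, 3): e=[-2,5,19] → .
    (1,2)@(3, 5): e=[18,-1,5] → .
  covered (2 px):
    X . . . . . . .
    . X . . . . . .
    . . . . . . . .
    . . . . . . . .
    . . . . . . . .
    . . . . . . . .
    . . . . . . . .
T1:
  2·area = 34  (B↔C swapped to make it positive)
  edge (10, 7)→(12, 3): d=(2,-4) top-left  bias=+0
  edge (12, 3)→(16, 12): d=(4,9) right/bottom  bias=-1
  edge (16, 12)→(10, 7): d=(-6,-5) top-left  bias=+0
    (6,0)@(13, 1): e=[0,-17,51] → .  [on edge]
    (5,2)@(11, 5): e=[0,17,17] → X  [on edge]
    (6,2)@(13, 5): e=[8,-1,27] → .
    (5,3)@(11, 7): e=[4,25,5] → X
    (6,3)@(13, 7): e=[12,7,15] → X
    (7,3)@(15, 7): e=[20,-11,25] → .
    (4,4)@(9, 9): e=[0,51,-17] → .  [on edge]
    (5,4)@(11, 9): e=[8,33,-7] → .
    (6,4)@(13, 9): e=[16,15,3] → X
    (7,4)@(15, 9): e=[24,-3,13] → .
    (6,5)@(13, 11): e=[20,23,-9] → .
    (7,5)@(15, 11): e=[28,5,1] → X
    (3,6)@(7, 13): e=[0,85,-51] → .  [on edge]
  covered (5 px):
    . . . . . . . .
    . . . . . . . .
    . . . . . X . .
    . . . . . X X .
    . . . . . . X .
    . . . . . . . X
    . . . . . . . .

Answer: 7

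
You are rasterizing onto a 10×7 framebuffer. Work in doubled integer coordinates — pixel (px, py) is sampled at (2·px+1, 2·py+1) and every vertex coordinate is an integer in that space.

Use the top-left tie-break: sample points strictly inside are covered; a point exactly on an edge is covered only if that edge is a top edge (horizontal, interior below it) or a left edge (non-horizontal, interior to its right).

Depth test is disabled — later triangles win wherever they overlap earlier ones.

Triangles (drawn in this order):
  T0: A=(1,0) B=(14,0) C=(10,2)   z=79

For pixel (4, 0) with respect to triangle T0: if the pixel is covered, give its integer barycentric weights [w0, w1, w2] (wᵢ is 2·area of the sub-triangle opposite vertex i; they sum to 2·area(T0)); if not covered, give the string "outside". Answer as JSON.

T0:
  2·area = 26
  edge (1, 0)→(14, 0): d=(13,0) top-left  bias=+0
  edge (14, 0)→(10, 2): d=(-4,2) right/bottom  bias=-1
  edge (10, 2)→(1, 0): d=(-9,-2) top-left  bias=+0
    (3,0)@(7, 1): e=[13,10,3] → X
    (4,0)@(9, 1): e=[13,6,7] → X
    (5,0)@(11, 1): e=[13,2,11] → X
    (6,0)@(13, 1): e=[13,-2,15] → .
    (3,1)@(7, 3): e=[39,2,-15] → .
    (4,1)@(9, 3): e=[39,-2,-11] → .
    (5,1)@(11, 3): e=[39,-6,-7] → .
  covered (3 px):
    . . . X X X . . . .
    . . . . . . . . . .
    . . . . . . . . . .
    . . . . . . . . . .
    . . . . . . . . . .
    . . . . . . . . . .
    . . . . . . . . . .

Final: [6,7,13]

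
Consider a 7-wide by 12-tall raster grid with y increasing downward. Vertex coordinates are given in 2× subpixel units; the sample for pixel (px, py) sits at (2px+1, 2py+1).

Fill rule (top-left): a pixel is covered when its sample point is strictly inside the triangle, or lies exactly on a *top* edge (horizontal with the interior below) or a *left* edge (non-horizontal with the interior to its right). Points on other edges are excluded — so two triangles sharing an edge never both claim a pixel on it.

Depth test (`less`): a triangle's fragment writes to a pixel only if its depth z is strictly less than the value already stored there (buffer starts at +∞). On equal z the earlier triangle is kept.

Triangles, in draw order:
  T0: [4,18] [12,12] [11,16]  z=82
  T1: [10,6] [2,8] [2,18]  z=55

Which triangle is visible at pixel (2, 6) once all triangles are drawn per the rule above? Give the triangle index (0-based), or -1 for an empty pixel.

T0:
  2·area = 26
  edge (4, 18)→(12, 12): d=(8,-6) top-left  bias=+0
  edge (12, 12)→(11, 16): d=(-1,4) right/bottom  bias=-1
  edge (11, 16)→(4, 18): d=(-7,2) right/bottom  bias=-1
    (5,6)@(11, 13): e=[2,3,21] → X
    (6,6)@(13, 13): e=[14,-5,17] → .
    (4,7)@(9, 15): e=[6,9,11] → X
    (6,7)@(13, 15): e=[30,-7,3] → .
    (3,8)@(7, 17): e=[10,15,1] → X
    (4,8)@(9, 17): e=[22,7,-3] → .
    (5,8)@(11, 17): e=[34,-1,-7] → .
    (3,9)@(7, 19): e=[26,13,-13] → .
  covered (4 px):
    . . . . . . .
    . . . . . . .
    . . . . . . .
    . . . . . . .
    . . . . . . .
    . . . . . . .
    . . . . . X .
    . . . . X X .
    . . . X . . .
    . . . . . . .
    . . . . . . .
    . . . . . . .
T1:
  2·area = 80  (B↔C swapped to make it positive)
  edge (10, 6)→(2, 18): d=(-8,12) right/bottom  bias=-1
  edge (2, 18)→(2, 8): d=(0,-10) top-left  bias=+0
  edge (2, 8)→(10, 6): d=(8,-2) top-left  bias=+0
    (3,3)@(7, 7): e=[28,50,2] → X
    (4,3)@(9, 7): e=[4,70,6] → X
    (5,3)@(11, 7): e=[-20,90,10] → .
    (1,4)@(3, 9): e=[60,10,10] → X
    (2,4)@(5, 9): e=[36,30,14] → X
    (4,4)@(9, 9): e=[-12,70,22] → .
    (1,5)@(3, 11): e=[44,10,26] → X
    (3,5)@(7, 11): e=[-4,50,34] → .
    (1,6)@(3, 13): e=[28,10,42] → X
    (3,6)@(7, 13): e=[-20,50,50] → .
    (1,7)@(3, 15): e=[12,10,58] → X
    (2,7)@(5, 15): e=[-12,30,62] → .
  covered (10 px):
    . . . . . . .
    . . . . . . .
    . . . . . . .
    . . . X X . .
    . X X X . . .
    . X X . . . .
    . X X . . . .
    . X . . . . .
    . . . . . . .
    . . . . . . .
    . . . . . . .
    . . . . . . .

Z-buffer (winner per pixel, '.' = empty):
  . . . . . . .
  . . . . . . .
  . . . . . . .
  . . . 1 1 . .
  . 1 1 1 . . .
  . 1 1 . . . .
  . 1 1 . . 0 .
  . 1 . . 0 0 .
  . . . 0 . . .
  . . . . . . .
  . . . . . . .
  . . . . . . .

Final: 1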